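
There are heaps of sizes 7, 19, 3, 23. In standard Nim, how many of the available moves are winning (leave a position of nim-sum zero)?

0

Compute the nim-sum pairwise:
7 ^ 19 = 20
20 ^ 3 = 23
23 ^ 23 = 0
The nim-sum is already 0, so every move leaves a nonzero nim-sum — there are no winning moves.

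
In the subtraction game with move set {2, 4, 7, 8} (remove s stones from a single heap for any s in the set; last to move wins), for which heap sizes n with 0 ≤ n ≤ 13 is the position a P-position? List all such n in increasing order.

Grundy values for subtraction set {2, 4, 7, 8}:
k:     0  1  2  3  4  5  6  7  8  9 10 11 12 13
g(k):  0  0  1  1  2  2  0  3  1  4  2  0  0  1
The P-positions (g = 0) in 0..13 are 0, 1, 6, 11, 12.

0, 1, 6, 11, 12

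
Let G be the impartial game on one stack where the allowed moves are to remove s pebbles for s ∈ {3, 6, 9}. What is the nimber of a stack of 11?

Compute g(0), g(1), … for moves {3, 6, 9}:
k:     0  1  2  3  4  5  6  7  8  9 10 11
g(k):  0  0  0  1  1  1  2  2  2  3  3  3
So g(11) = 3.

3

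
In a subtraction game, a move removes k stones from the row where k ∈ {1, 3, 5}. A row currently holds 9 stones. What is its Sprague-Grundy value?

1

Grundy values for subtraction set {1, 3, 5}:
k:     0  1  2  3  4  5  6  7  8  9
g(k):  0  1  0  1  0  1  0  1  0  1
So g(9) = 1.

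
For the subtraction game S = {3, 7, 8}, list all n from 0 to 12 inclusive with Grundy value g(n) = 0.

Grundy values for subtraction set {3, 7, 8}:
g(0) = mex{} = 0
g(1) = mex{} = 0
g(2) = mex{} = 0
g(3) = mex{0} = 1
g(4) = mex{0} = 1
g(5) = mex{0} = 1
g(6) = mex{1} = 0
g(7) = mex{0,1} = 2
g(8) = mex{0,1} = 2
g(9) = mex{0} = 1
g(10) = mex{0,1,2} = 3
g(11) = mex{1,2} = 0
g(12) = mex{1} = 0
The P-positions (g = 0) in 0..12 are 0, 1, 2, 6, 11, 12.

0, 1, 2, 6, 11, 12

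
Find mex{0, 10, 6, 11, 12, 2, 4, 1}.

The values 0, 1, 2 are all present; 3 is the first non-negative integer missing from the set.

3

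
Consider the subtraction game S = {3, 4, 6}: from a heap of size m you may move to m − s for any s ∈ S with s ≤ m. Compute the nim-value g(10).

0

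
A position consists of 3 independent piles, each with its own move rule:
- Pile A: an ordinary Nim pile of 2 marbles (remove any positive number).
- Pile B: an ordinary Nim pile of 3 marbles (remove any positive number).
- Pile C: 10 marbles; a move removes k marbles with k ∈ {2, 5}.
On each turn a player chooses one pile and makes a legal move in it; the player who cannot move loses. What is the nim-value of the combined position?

0

Pile A is a plain Nim pile of size 2, so its Grundy value is 2.
Pile B is a plain Nim pile of size 3, so its Grundy value is 3.
For pile C, compute g(0), g(1), … with moves {2, 5}:
k:     0  1  2  3  4  5  6  7  8  9 10
g(k):  0  0  1  1  0  2  1  0  0  1  1
So g(10) = 1.
The value of a disjunctive sum is the nim-sum of the parts.
Combined value = 2 XOR 3 XOR 1 = 0.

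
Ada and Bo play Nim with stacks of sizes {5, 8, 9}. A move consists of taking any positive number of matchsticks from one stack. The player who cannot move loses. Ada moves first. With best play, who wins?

Compute the nim-sum pairwise:
5 ⊕ 8 = 13
13 ⊕ 9 = 4
The nim-sum is 4 ≠ 0, so this is an N-position: the player to move can win; Ada has a winning move.

Ada wins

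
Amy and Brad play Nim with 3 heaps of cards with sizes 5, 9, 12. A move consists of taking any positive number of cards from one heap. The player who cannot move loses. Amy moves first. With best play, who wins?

Brad wins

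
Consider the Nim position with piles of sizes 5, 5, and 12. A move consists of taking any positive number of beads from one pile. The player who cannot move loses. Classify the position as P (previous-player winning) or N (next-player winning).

N-position

Bitwise XOR of the heap sizes:
  0101  (5)
  0101  (5)
  1100  (12)
  ----
  1100  (12)
The nim-sum is 12 ≠ 0, so this is an N-position: the player to move can win.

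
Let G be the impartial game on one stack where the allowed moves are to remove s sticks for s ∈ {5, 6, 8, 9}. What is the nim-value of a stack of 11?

Compute g(0), g(1), … for moves {5, 6, 8, 9}:
g(0) = mex{} = 0
g(1) = mex{} = 0
g(2) = mex{} = 0
g(3) = mex{} = 0
g(4) = mex{} = 0
g(5) = mex{0} = 1
g(6) = mex{0} = 1
g(7) = mex{0} = 1
g(8) = mex{0} = 1
g(9) = mex{0} = 1
g(10) = mex{0,1} = 2
g(11) = mex{0,1} = 2
So g(11) = 2.

2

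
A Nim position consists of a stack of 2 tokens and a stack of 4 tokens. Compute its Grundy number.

6

Compute the nim-sum pairwise:
2 ^ 4 = 6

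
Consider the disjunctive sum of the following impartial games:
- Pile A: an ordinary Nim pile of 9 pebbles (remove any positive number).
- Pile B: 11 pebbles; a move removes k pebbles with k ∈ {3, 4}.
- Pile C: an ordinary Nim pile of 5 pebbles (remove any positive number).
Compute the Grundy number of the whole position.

Pile A is a plain Nim pile of size 9, so its Grundy value is 9.
For pile B, compute g(0), g(1), … with moves {3, 4}:
g(0) = mex{} = 0
g(1) = mex{} = 0
g(2) = mex{} = 0
g(3) = mex{0} = 1
g(4) = mex{0} = 1
g(5) = mex{0} = 1
g(6) = mex{0,1} = 2
g(7) = mex{1} = 0
g(8) = mex{1} = 0
g(9) = mex{1,2} = 0
g(10) = mex{0,2} = 1
g(11) = mex{0} = 1
So g(11) = 1.
Pile C is a plain Nim pile of size 5, so its Grundy value is 5.
By the Sprague-Grundy theorem, the Grundy value of a sum of independent games is the XOR of the component values.
Combined value = 9 ⊕ 1 ⊕ 5 = 13.

13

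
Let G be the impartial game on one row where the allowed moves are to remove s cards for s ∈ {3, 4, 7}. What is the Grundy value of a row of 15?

1

Grundy values for subtraction set {3, 4, 7}:
k:     0  1  2  3  4  5  6  7  8  9 10 11 12 13 14 15
g(k):  0  0  0  1  1  1  2  2  2  3  0  0  0  1  1  1
So g(15) = 1.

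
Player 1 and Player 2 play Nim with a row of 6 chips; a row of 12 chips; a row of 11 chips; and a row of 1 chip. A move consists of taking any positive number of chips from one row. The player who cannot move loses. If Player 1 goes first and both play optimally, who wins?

Player 2 wins

Compute the nim-sum pairwise:
6 XOR 12 = 10
10 XOR 11 = 1
1 XOR 1 = 0
The nim-sum is 0, so this is a P-position: the player to move is in a losing position under optimal play; Player 1 is about to move from it and so loses — Player 2 wins.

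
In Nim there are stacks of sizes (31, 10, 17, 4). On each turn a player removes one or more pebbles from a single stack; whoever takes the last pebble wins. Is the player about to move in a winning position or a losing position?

Losing position

In binary:
  11111  (31)
  01010  (10)
  10001  (17)
  00100  (4)
  -----
  00000  (0)
The nim-sum is 0, so this is a P-position: the player to move is in a losing position under optimal play.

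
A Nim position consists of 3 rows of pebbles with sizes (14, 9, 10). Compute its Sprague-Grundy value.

Nim-sum: 14 ^ 9 ^ 10 = 13.

13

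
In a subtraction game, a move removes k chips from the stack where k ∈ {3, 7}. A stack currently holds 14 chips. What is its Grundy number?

1

Grundy values for subtraction set {3, 7}:
g(0) = mex{} = 0
g(1) = mex{} = 0
g(2) = mex{} = 0
g(3) = mex{0} = 1
g(4) = mex{0} = 1
g(5) = mex{0} = 1
g(6) = mex{1} = 0
g(7) = mex{0,1} = 2
g(8) = mex{0,1} = 2
g(9) = mex{0} = 1
g(10) = mex{1,2} = 0
g(11) = mex{1,2} = 0
g(12) = mex{1} = 0
g(13) = mex{0} = 1
g(14) = mex{0,2} = 1
So g(14) = 1.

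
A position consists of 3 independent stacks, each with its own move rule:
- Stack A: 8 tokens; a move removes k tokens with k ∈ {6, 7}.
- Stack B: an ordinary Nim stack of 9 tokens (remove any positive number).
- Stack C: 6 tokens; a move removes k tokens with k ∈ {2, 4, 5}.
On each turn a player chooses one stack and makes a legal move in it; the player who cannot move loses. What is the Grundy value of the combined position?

For stack A, compute g(0), g(1), … with moves {6, 7}:
g(0) = mex{} = 0
g(1) = mex{} = 0
g(2) = mex{} = 0
g(3) = mex{} = 0
g(4) = mex{} = 0
g(5) = mex{} = 0
g(6) = mex{0} = 1
g(7) = mex{0} = 1
g(8) = mex{0} = 1
So g(8) = 1.
Stack B is a plain Nim stack of size 9, so its Grundy value is 9.
For stack C, compute g(0), g(1), … with moves {2, 4, 5}:
k:     0  1  2  3  4  5  6
g(k):  0  0  1  1  2  2  3
So g(6) = 3.
The value of a disjunctive sum is the nim-sum of the parts.
Combined value = 1 ⊕ 9 ⊕ 3 = 11.

11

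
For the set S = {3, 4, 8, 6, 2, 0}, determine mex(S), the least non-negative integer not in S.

1

0 is in the set but 1 is not, so the mex is 1.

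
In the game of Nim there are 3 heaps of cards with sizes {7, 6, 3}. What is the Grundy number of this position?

2

In binary:
  111  (7)
  110  (6)
  011  (3)
  ---
  010  (2)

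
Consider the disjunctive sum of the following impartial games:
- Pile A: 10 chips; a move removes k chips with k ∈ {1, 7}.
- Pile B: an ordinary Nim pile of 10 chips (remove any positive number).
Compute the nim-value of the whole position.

10

For pile A, compute g(0), g(1), … with moves {1, 7}:
k:     0  1  2  3  4  5  6  7  8  9 10
g(k):  0  1  0  1  0  1  0  1  0  1  0
So g(10) = 0.
Pile B is a plain Nim pile of size 10, so its Grundy value is 10.
By the Sprague-Grundy theorem, the Grundy value of a sum of independent games is the XOR of the component values.
Combined value = 0 XOR 10 = 10.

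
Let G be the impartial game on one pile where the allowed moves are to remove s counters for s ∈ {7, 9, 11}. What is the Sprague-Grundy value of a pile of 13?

Build the Grundy sequence with g(k) = mex{g(k−s) : s ∈ {7, 9, 11}, s ≤ k}:
k:     0  1  2  3  4  5  6  7  8  9 10 11 12 13
g(k):  0  0  0  0  0  0  0  1  1  1  1  1  1  1
So g(13) = 1.

1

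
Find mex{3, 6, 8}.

0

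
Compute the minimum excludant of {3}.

0 is not in the set, so the mex is 0.

0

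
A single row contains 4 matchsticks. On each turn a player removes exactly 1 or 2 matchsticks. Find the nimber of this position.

Compute g(0), g(1), … for moves {1, 2}:
g(0) = mex{} = 0
g(1) = mex{0} = 1
g(2) = mex{0,1} = 2
g(3) = mex{1,2} = 0
g(4) = mex{0,2} = 1
So g(4) = 1.

1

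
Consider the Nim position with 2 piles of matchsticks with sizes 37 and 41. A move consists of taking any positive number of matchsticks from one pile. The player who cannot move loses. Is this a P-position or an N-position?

N-position

Nim-sum: 37 XOR 41 = 12.
The nim-sum is 12 ≠ 0, so this is an N-position: the player to move can win.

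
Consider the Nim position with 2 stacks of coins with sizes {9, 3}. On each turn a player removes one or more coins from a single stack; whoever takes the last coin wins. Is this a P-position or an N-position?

N-position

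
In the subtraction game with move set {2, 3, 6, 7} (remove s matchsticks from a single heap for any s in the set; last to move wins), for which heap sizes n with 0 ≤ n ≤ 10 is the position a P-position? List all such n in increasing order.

Grundy values for subtraction set {2, 3, 6, 7}:
k:     0  1  2  3  4  5  6  7  8  9 10
g(k):  0  0  1  1  2  0  3  1  2  0  0
The P-positions (g = 0) in 0..10 are 0, 1, 5, 9, 10.

0, 1, 5, 9, 10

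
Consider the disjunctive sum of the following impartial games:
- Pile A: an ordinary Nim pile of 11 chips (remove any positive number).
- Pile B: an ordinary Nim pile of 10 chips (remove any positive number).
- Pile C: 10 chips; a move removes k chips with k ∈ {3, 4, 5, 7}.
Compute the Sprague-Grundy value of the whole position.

Pile A is a plain Nim pile of size 11, so its Grundy value is 11.
Pile B is a plain Nim pile of size 10, so its Grundy value is 10.
Build the Grundy sequence for pile C with g(k) = mex{g(k−s) : s ∈ {3, 4, 5, 7}, s ≤ k}:
g(0) = mex{} = 0
g(1) = mex{} = 0
g(2) = mex{} = 0
g(3) = mex{0} = 1
g(4) = mex{0} = 1
g(5) = mex{0} = 1
g(6) = mex{0,1} = 2
g(7) = mex{0,1} = 2
g(8) = mex{0,1} = 2
g(9) = mex{0,1,2} = 3
g(10) = mex{1,2} = 0
So g(10) = 0.
The value of a disjunctive sum is the nim-sum of the parts.
Combined value = 11 ⊕ 10 ⊕ 0 = 1.

1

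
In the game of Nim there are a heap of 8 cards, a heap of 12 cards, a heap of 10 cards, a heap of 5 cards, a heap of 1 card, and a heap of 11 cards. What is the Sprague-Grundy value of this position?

Nim-sum: 8 ^ 12 ^ 10 ^ 5 ^ 1 ^ 11 = 1.

1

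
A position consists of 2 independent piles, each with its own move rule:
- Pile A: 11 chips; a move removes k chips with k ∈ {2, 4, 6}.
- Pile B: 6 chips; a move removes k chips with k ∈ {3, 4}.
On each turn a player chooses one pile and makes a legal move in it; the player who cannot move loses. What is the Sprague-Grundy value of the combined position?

3

Grundy values for pile A (subtraction set {2, 4, 6}):
k:     0  1  2  3  4  5  6  7  8  9 10 11
g(k):  0  0  1  1  2  2  3  3  0  0  1  1
So g(11) = 1.
Grundy values for pile B (subtraction set {3, 4}):
g(0) = mex{} = 0
g(1) = mex{} = 0
g(2) = mex{} = 0
g(3) = mex{0} = 1
g(4) = mex{0} = 1
g(5) = mex{0} = 1
g(6) = mex{0,1} = 2
So g(6) = 2.
The value of a disjunctive sum is the nim-sum of the parts.
Combined value = 1 XOR 2 = 3.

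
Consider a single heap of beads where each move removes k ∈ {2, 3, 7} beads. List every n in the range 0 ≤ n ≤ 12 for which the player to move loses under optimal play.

0, 1, 5, 6, 10, 11

Compute g(0), g(1), … for moves {2, 3, 7}:
g(0) = mex{} = 0
g(1) = mex{} = 0
g(2) = mex{0} = 1
g(3) = mex{0} = 1
g(4) = mex{0,1} = 2
g(5) = mex{1} = 0
g(6) = mex{1,2} = 0
g(7) = mex{0,2} = 1
g(8) = mex{0} = 1
g(9) = mex{0,1} = 2
g(10) = mex{1} = 0
g(11) = mex{1,2} = 0
g(12) = mex{0,2} = 1
The P-positions (g = 0) in 0..12 are 0, 1, 5, 6, 10, 11.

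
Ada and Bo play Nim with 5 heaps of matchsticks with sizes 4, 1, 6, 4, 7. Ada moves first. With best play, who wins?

Bo wins

Write each in binary and XOR column by column:
  100  (4)
  001  (1)
  110  (6)
  100  (4)
  111  (7)
  ---
  000  (0)
The nim-sum is 0, so this is a P-position: the player to move is in a losing position under optimal play; Ada is about to move from it and so loses — Bo wins.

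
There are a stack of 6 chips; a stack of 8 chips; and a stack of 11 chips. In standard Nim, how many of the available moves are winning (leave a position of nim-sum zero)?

Write each in binary and XOR column by column:
  0110  (6)
  1000  (8)
  1011  (11)
  ----
  0101  (5)
The overall nim-sum is X = 5. A stack of size p has a winning move iff p XOR X < p (reduce it to p XOR X).
  6: 6 XOR 5 = 3 < 6 — winning move (to 3).
  8: 8 XOR 5 = 13 ≥ 8 — no move.
  11: 11 XOR 5 = 14 ≥ 11 — no move.
That gives 1 winning move.

1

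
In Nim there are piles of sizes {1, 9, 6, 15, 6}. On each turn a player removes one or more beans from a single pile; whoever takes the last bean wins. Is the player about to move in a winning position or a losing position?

Compute the nim-sum pairwise:
1 XOR 9 = 8
8 XOR 6 = 14
14 XOR 15 = 1
1 XOR 6 = 7
The nim-sum is 7 ≠ 0, so this is an N-position: the player to move can win.

Winning position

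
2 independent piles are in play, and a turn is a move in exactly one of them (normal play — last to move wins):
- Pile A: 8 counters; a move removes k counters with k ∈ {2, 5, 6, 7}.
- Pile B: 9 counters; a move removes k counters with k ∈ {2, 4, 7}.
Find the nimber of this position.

2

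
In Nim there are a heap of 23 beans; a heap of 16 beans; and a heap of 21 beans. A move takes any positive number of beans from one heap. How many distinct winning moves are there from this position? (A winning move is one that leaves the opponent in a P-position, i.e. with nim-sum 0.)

Compute the nim-sum pairwise:
23 XOR 16 = 7
7 XOR 21 = 18
The overall nim-sum is X = 18. A heap of size p has a winning move iff p XOR X < p (reduce it to p XOR X).
  23: 23 XOR 18 = 5 < 23 — winning move (to 5).
  16: 16 XOR 18 = 2 < 16 — winning move (to 2).
  21: 21 XOR 18 = 7 < 21 — winning move (to 7).
That gives 3 winning moves.

3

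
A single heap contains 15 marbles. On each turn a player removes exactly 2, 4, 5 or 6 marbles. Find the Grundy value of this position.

Grundy values for subtraction set {2, 4, 5, 6}:
k:     0  1  2  3  4  5  6  7  8  9 10 11 12 13 14 15
g(k):  0  0  1  1  2  2  3  3  0  0  1  1  2  2  3  3
So g(15) = 3.

3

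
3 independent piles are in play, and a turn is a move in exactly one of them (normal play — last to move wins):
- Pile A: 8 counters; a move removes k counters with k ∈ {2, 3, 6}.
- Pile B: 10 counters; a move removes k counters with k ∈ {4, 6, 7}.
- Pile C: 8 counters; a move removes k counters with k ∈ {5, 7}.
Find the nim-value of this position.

Build the Grundy sequence for pile A with g(k) = mex{g(k−s) : s ∈ {2, 3, 6}, s ≤ k}:
g(0) = mex{} = 0
g(1) = mex{} = 0
g(2) = mex{0} = 1
g(3) = mex{0} = 1
g(4) = mex{0,1} = 2
g(5) = mex{1} = 0
g(6) = mex{0,1,2} = 3
g(7) = mex{0,2} = 1
g(8) = mex{0,1,3} = 2
So g(8) = 2.
Grundy values for pile B (subtraction set {4, 6, 7}):
g(0) = mex{} = 0
g(1) = mex{} = 0
g(2) = mex{} = 0
g(3) = mex{} = 0
g(4) = mex{0} = 1
g(5) = mex{0} = 1
g(6) = mex{0} = 1
g(7) = mex{0} = 1
g(8) = mex{0,1} = 2
g(9) = mex{0,1} = 2
g(10) = mex{0,1} = 2
So g(10) = 2.
Grundy values for pile C (subtraction set {5, 7}):
k:     0  1  2  3  4  5  6  7  8
g(k):  0  0  0  0  0  1  1  1  1
So g(8) = 1.
The value of a disjunctive sum is the nim-sum of the parts.
Combined value = 2 ⊕ 2 ⊕ 1 = 1.

1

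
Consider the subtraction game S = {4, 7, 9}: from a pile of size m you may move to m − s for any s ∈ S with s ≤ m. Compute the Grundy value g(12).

3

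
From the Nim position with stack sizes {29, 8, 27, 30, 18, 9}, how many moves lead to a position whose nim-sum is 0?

5

Bitwise XOR of the heap sizes:
  11101  (29)
  01000  (8)
  11011  (27)
  11110  (30)
  10010  (18)
  01001  (9)
  -----
  01011  (11)
The overall nim-sum is X = 11. A stack of size p has a winning move iff p XOR X < p (reduce it to p XOR X).
  29: 29 XOR 11 = 22 < 29 — winning move (to 22).
  8: 8 XOR 11 = 3 < 8 — winning move (to 3).
  27: 27 XOR 11 = 16 < 27 — winning move (to 16).
  30: 30 XOR 11 = 21 < 30 — winning move (to 21).
  18: 18 XOR 11 = 25 ≥ 18 — no move.
  9: 9 XOR 11 = 2 < 9 — winning move (to 2).
That gives 5 winning moves.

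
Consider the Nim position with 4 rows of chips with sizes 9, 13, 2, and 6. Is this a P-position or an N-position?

Compute the nim-sum pairwise:
9 ⊕ 13 = 4
4 ⊕ 2 = 6
6 ⊕ 6 = 0
The nim-sum is 0, so this is a P-position: the player to move is in a losing position under optimal play.

P-position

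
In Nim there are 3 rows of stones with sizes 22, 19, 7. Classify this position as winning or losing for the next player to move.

Winning position

Nim-sum: 22 ^ 19 ^ 7 = 2.
The nim-sum is 2 ≠ 0, so this is an N-position: the player to move can win.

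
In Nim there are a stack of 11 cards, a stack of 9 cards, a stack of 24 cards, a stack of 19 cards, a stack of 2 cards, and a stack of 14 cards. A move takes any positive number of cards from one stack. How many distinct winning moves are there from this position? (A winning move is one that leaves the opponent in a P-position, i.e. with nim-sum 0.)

Nim-sum: 11 ^ 9 ^ 24 ^ 19 ^ 2 ^ 14 = 5.
The overall nim-sum is X = 5. A stack of size p has a winning move iff p XOR X < p (reduce it to p XOR X).
  11: 11 XOR 5 = 14 ≥ 11 — no move.
  9: 9 XOR 5 = 12 ≥ 9 — no move.
  24: 24 XOR 5 = 29 ≥ 24 — no move.
  19: 19 XOR 5 = 22 ≥ 19 — no move.
  2: 2 XOR 5 = 7 ≥ 2 — no move.
  14: 14 XOR 5 = 11 < 14 — winning move (to 11).
That gives 1 winning move.

1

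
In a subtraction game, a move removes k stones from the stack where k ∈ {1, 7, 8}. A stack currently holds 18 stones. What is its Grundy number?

1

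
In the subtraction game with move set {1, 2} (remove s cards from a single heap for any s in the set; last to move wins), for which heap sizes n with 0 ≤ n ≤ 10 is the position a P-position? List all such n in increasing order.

Compute g(0), g(1), … for moves {1, 2}:
k:     0  1  2  3  4  5  6  7  8  9 10
g(k):  0  1  2  0  1  2  0  1  2  0  1
The P-positions (g = 0) in 0..10 are 0, 3, 6, 9.

0, 3, 6, 9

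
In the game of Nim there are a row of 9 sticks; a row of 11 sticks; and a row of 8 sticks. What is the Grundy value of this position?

Write each in binary and XOR column by column:
  1001  (9)
  1011  (11)
  1000  (8)
  ----
  1010  (10)

10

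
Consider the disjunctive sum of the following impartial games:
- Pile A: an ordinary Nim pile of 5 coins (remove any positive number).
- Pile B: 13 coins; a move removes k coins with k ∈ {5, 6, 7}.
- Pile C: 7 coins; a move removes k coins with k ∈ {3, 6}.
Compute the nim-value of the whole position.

Pile A is a plain Nim pile of size 5, so its Grundy value is 5.
For pile B, compute g(0), g(1), … with moves {5, 6, 7}:
g(0) = mex{} = 0
g(1) = mex{} = 0
g(2) = mex{} = 0
g(3) = mex{} = 0
g(4) = mex{} = 0
g(5) = mex{0} = 1
g(6) = mex{0} = 1
g(7) = mex{0} = 1
g(8) = mex{0} = 1
g(9) = mex{0} = 1
g(10) = mex{0,1} = 2
g(11) = mex{0,1} = 2
g(12) = mex{1} = 0
g(13) = mex{1} = 0
So g(13) = 0.
Grundy values for pile C (subtraction set {3, 6}):
k:     0  1  2  3  4  5  6  7
g(k):  0  0  0  1  1  1  2  2
So g(7) = 2.
By the Sprague-Grundy theorem, the Grundy value of a sum of independent games is the XOR of the component values.
Combined value = 5 XOR 0 XOR 2 = 7.

7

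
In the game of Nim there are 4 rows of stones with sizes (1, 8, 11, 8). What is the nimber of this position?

10

Compute the nim-sum pairwise:
1 XOR 8 = 9
9 XOR 11 = 2
2 XOR 8 = 10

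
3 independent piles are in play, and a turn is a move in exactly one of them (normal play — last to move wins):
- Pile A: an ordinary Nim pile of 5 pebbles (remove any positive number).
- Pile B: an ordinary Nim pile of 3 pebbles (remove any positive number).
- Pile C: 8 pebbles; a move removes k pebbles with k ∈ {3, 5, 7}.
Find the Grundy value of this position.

4

Pile A is a plain Nim pile of size 5, so its Grundy value is 5.
Pile B is a plain Nim pile of size 3, so its Grundy value is 3.
For pile C, compute g(0), g(1), … with moves {3, 5, 7}:
k:     0  1  2  3  4  5  6  7  8
g(k):  0  0  0  1  1  1  2  2  2
So g(8) = 2.
By the Sprague-Grundy theorem, the Grundy value of a sum of independent games is the XOR of the component values.
Combined value = 5 ⊕ 3 ⊕ 2 = 4.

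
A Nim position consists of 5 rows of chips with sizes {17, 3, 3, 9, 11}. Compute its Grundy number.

19

Compute the nim-sum pairwise:
17 ⊕ 3 = 18
18 ⊕ 3 = 17
17 ⊕ 9 = 24
24 ⊕ 11 = 19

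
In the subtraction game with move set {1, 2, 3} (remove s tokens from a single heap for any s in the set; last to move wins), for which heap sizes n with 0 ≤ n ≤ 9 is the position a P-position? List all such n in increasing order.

0, 4, 8

Grundy values for subtraction set {1, 2, 3}:
k:     0  1  2  3  4  5  6  7  8  9
g(k):  0  1  2  3  0  1  2  3  0  1
The P-positions (g = 0) in 0..9 are 0, 4, 8.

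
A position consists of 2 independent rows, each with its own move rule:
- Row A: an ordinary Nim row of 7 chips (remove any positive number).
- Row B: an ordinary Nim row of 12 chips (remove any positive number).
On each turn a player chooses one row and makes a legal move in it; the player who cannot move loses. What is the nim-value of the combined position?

11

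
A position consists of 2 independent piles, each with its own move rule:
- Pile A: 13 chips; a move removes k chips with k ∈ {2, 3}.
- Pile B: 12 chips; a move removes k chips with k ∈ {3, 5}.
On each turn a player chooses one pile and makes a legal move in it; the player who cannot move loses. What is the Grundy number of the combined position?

0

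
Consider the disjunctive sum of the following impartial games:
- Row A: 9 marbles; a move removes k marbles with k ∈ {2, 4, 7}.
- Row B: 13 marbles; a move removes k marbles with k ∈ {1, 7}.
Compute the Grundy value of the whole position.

For row A, compute g(0), g(1), … with moves {2, 4, 7}:
k:     0  1  2  3  4  5  6  7  8  9
g(k):  0  0  1  1  2  2  0  3  1  0
So g(9) = 0.
For row B, compute g(0), g(1), … with moves {1, 7}:
g(0) = mex{} = 0
g(1) = mex{0} = 1
g(2) = mex{1} = 0
g(3) = mex{0} = 1
g(4) = mex{1} = 0
g(5) = mex{0} = 1
g(6) = mex{1} = 0
g(7) = mex{0} = 1
g(8) = mex{1} = 0
g(9) = mex{0} = 1
g(10) = mex{1} = 0
g(11) = mex{0} = 1
g(12) = mex{1} = 0
g(13) = mex{0} = 1
So g(13) = 1.
The value of a disjunctive sum is the nim-sum of the parts.
Combined value = 0 XOR 1 = 1.

1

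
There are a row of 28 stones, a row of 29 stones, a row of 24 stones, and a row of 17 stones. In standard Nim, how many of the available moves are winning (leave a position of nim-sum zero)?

3

Nim-sum: 28 ^ 29 ^ 24 ^ 17 = 8.
The overall nim-sum is X = 8. A row of size p has a winning move iff p XOR X < p (reduce it to p XOR X).
  28: 28 XOR 8 = 20 < 28 — winning move (to 20).
  29: 29 XOR 8 = 21 < 29 — winning move (to 21).
  24: 24 XOR 8 = 16 < 24 — winning move (to 16).
  17: 17 XOR 8 = 25 ≥ 17 — no move.
That gives 3 winning moves.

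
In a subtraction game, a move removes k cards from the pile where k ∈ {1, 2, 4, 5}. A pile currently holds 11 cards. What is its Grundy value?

Build the Grundy sequence with g(k) = mex{g(k−s) : s ∈ {1, 2, 4, 5}, s ≤ k}:
k:     0  1  2  3  4  5  6  7  8  9 10 11
g(k):  0  1  2  0  1  2  0  1  2  0  1  2
So g(11) = 2.

2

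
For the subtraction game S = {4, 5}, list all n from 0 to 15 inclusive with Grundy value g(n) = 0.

Build the Grundy sequence with g(k) = mex{g(k−s) : s ∈ {4, 5}, s ≤ k}:
k:     0  1  2  3  4  5  6  7  8  9 10 11 12 13 14 15
g(k):  0  0  0  0  1  1  1  1  2  0  0  0  0  1  1  1
The P-positions (g = 0) in 0..15 are 0, 1, 2, 3, 9, 10, 11, 12.

0, 1, 2, 3, 9, 10, 11, 12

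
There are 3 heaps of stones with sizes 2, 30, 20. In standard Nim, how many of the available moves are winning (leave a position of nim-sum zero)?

Bitwise XOR of the heap sizes:
  00010  (2)
  11110  (30)
  10100  (20)
  -----
  01000  (8)
The overall nim-sum is X = 8. A heap of size p has a winning move iff p XOR X < p (reduce it to p XOR X).
  2: 2 XOR 8 = 10 ≥ 2 — no move.
  30: 30 XOR 8 = 22 < 30 — winning move (to 22).
  20: 20 XOR 8 = 28 ≥ 20 — no move.
That gives 1 winning move.

1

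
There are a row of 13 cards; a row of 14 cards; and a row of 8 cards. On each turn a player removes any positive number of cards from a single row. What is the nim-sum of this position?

Compute the nim-sum pairwise:
13 XOR 14 = 3
3 XOR 8 = 11

11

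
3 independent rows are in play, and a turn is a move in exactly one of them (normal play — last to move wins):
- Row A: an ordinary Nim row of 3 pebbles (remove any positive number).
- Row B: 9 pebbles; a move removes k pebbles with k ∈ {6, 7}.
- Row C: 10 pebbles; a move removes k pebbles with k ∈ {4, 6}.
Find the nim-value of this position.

2

Row A is a plain Nim row of size 3, so its Grundy value is 3.
Grundy values for row B (subtraction set {6, 7}):
k:     0  1  2  3  4  5  6  7  8  9
g(k):  0  0  0  0  0  0  1  1  1  1
So g(9) = 1.
Build the Grundy sequence for row C with g(k) = mex{g(k−s) : s ∈ {4, 6}, s ≤ k}:
k:     0  1  2  3  4  5  6  7  8  9 10
g(k):  0  0  0  0  1  1  1  1  2  2  0
So g(10) = 0.
By the Sprague-Grundy theorem, the Grundy value of a sum of independent games is the XOR of the component values.
Combined value = 3 ⊕ 1 ⊕ 0 = 2.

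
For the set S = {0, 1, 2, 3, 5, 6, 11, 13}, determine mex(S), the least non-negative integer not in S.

4

The values 0, 1, 2, 3 are all present; 4 is the first non-negative integer missing from the set.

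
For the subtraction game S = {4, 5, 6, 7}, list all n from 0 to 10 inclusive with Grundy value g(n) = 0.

Compute g(0), g(1), … for moves {4, 5, 6, 7}:
k:     0  1  2  3  4  5  6  7  8  9 10
g(k):  0  0  0  0  1  1  1  1  2  2  2
The P-positions (g = 0) in 0..10 are 0, 1, 2, 3.

0, 1, 2, 3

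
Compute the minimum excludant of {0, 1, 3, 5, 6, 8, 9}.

The values 0, 1 are all present; 2 is the first non-negative integer missing from the set.

2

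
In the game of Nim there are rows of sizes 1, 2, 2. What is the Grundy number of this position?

Nim-sum: 1 ⊕ 2 ⊕ 2 = 1.

1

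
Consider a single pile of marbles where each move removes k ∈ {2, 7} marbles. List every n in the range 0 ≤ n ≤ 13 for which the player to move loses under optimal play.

0, 1, 4, 5, 9, 10, 13

Build the Grundy sequence with g(k) = mex{g(k−s) : s ∈ {2, 7}, s ≤ k}:
k:     0  1  2  3  4  5  6  7  8  9 10 11 12 13
g(k):  0  0  1  1  0  0  1  1  2  0  0  1  1  0
The P-positions (g = 0) in 0..13 are 0, 1, 4, 5, 9, 10, 13.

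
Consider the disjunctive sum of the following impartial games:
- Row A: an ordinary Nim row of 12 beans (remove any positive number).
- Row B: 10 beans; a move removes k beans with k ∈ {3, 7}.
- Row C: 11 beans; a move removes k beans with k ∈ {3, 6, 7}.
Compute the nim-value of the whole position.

12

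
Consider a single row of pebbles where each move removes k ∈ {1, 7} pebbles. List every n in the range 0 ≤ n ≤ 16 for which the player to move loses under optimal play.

Grundy values for subtraction set {1, 7}:
k:     0  1  2  3  4  5  6  7  8  9 10 11 12 13 14 15 16
g(k):  0  1  0  1  0  1  0  1  0  1  0  1  0  1  0  1  0
The P-positions (g = 0) in 0..16 are 0, 2, 4, 6, 8, 10, 12, 14, 16.

0, 2, 4, 6, 8, 10, 12, 14, 16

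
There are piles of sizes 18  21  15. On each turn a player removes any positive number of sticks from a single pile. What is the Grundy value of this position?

8

Nim-sum: 18 ^ 21 ^ 15 = 8.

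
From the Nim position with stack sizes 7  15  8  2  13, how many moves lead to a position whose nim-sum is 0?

3

Compute the nim-sum pairwise:
7 XOR 15 = 8
8 XOR 8 = 0
0 XOR 2 = 2
2 XOR 13 = 15
The overall nim-sum is X = 15. A stack of size p has a winning move iff p XOR X < p (reduce it to p XOR X).
  7: 7 XOR 15 = 8 ≥ 7 — no move.
  15: 15 XOR 15 = 0 < 15 — winning move (to 0).
  8: 8 XOR 15 = 7 < 8 — winning move (to 7).
  2: 2 XOR 15 = 13 ≥ 2 — no move.
  13: 13 XOR 15 = 2 < 13 — winning move (to 2).
That gives 3 winning moves.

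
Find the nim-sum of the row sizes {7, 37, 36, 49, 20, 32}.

Nim-sum: 7 ⊕ 37 ⊕ 36 ⊕ 49 ⊕ 20 ⊕ 32 = 3.

3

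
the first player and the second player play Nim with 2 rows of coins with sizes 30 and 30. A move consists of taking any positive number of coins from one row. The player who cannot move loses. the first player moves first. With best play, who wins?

Compute the nim-sum pairwise:
30 XOR 30 = 0
The nim-sum is 0, so this is a P-position: the player to move is in a losing position under optimal play; the first player is about to move from it and so loses — the second player wins.

the second player wins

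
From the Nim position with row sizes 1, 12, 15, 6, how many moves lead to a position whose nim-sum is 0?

3

Compute the nim-sum pairwise:
1 ⊕ 12 = 13
13 ⊕ 15 = 2
2 ⊕ 6 = 4
The overall nim-sum is X = 4. A row of size p has a winning move iff p XOR X < p (reduce it to p XOR X).
  1: 1 XOR 4 = 5 ≥ 1 — no move.
  12: 12 XOR 4 = 8 < 12 — winning move (to 8).
  15: 15 XOR 4 = 11 < 15 — winning move (to 11).
  6: 6 XOR 4 = 2 < 6 — winning move (to 2).
That gives 3 winning moves.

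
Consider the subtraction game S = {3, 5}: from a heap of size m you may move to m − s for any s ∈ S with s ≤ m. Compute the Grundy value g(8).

0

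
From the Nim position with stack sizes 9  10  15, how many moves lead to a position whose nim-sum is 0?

3

Nim-sum: 9 ⊕ 10 ⊕ 15 = 12.
The overall nim-sum is X = 12. A stack of size p has a winning move iff p XOR X < p (reduce it to p XOR X).
  9: 9 XOR 12 = 5 < 9 — winning move (to 5).
  10: 10 XOR 12 = 6 < 10 — winning move (to 6).
  15: 15 XOR 12 = 3 < 15 — winning move (to 3).
That gives 3 winning moves.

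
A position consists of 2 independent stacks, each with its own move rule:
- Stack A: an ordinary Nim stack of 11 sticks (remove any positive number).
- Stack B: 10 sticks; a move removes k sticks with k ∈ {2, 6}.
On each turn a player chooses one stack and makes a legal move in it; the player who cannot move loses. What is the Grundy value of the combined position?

10

Stack A is a plain Nim stack of size 11, so its Grundy value is 11.
Grundy values for stack B (subtraction set {2, 6}):
k:     0  1  2  3  4  5  6  7  8  9 10
g(k):  0  0  1  1  0  0  1  1  0  0  1
So g(10) = 1.
By the Sprague-Grundy theorem, the Grundy value of a sum of independent games is the XOR of the component values.
Combined value = 11 ⊕ 1 = 10.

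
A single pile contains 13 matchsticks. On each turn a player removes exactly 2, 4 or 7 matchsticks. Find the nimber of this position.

2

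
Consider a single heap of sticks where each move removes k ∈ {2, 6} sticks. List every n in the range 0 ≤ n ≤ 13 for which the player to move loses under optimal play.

Build the Grundy sequence with g(k) = mex{g(k−s) : s ∈ {2, 6}, s ≤ k}:
k:     0  1  2  3  4  5  6  7  8  9 10 11 12 13
g(k):  0  0  1  1  0  0  1  1  0  0  1  1  0  0
The P-positions (g = 0) in 0..13 are 0, 1, 4, 5, 8, 9, 12, 13.

0, 1, 4, 5, 8, 9, 12, 13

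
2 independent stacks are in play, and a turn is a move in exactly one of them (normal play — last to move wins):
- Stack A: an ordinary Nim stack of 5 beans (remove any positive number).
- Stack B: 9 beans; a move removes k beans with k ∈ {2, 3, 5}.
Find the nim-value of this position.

Stack A is a plain Nim stack of size 5, so its Grundy value is 5.
Grundy values for stack B (subtraction set {2, 3, 5}):
k:     0  1  2  3  4  5  6  7  8  9
g(k):  0  0  1  1  2  2  3  0  0  1
So g(9) = 1.
The value of a disjunctive sum is the nim-sum of the parts.
Combined value = 5 ⊕ 1 = 4.

4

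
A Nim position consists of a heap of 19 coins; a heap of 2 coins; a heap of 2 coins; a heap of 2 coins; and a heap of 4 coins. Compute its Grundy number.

21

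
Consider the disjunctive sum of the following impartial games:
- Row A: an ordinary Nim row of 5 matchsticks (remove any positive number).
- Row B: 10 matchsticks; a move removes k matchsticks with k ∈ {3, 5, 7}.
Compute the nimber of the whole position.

Row A is a plain Nim row of size 5, so its Grundy value is 5.
Build the Grundy sequence for row B with g(k) = mex{g(k−s) : s ∈ {3, 5, 7}, s ≤ k}:
k:     0  1  2  3  4  5  6  7  8  9 10
g(k):  0  0  0  1  1  1  2  2  2  3  0
So g(10) = 0.
The value of a disjunctive sum is the nim-sum of the parts.
Combined value = 5 XOR 0 = 5.

5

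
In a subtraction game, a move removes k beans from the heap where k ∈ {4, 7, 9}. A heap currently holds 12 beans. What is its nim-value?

Grundy values for subtraction set {4, 7, 9}:
k:     0  1  2  3  4  5  6  7  8  9 10 11 12
g(k):  0  0  0  0  1  1  1  1  2  2  2  2  3
So g(12) = 3.

3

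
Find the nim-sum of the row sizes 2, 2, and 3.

Bitwise XOR of the heap sizes:
  10  (2)
  10  (2)
  11  (3)
  --
  11  (3)

3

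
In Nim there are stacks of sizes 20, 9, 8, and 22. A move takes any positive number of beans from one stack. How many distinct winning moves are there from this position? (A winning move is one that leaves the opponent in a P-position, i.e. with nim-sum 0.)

Write each in binary and XOR column by column:
  10100  (20)
  01001  (9)
  01000  (8)
  10110  (22)
  -----
  00011  (3)
The overall nim-sum is X = 3. A stack of size p has a winning move iff p XOR X < p (reduce it to p XOR X).
  20: 20 XOR 3 = 23 ≥ 20 — no move.
  9: 9 XOR 3 = 10 ≥ 9 — no move.
  8: 8 XOR 3 = 11 ≥ 8 — no move.
  22: 22 XOR 3 = 21 < 22 — winning move (to 21).
That gives 1 winning move.

1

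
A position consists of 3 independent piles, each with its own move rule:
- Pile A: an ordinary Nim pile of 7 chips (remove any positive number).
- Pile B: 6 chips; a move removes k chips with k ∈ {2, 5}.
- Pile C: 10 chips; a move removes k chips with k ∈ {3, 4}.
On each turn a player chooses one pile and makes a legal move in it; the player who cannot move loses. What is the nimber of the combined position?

7

Pile A is a plain Nim pile of size 7, so its Grundy value is 7.
Grundy values for pile B (subtraction set {2, 5}):
g(0) = mex{} = 0
g(1) = mex{} = 0
g(2) = mex{0} = 1
g(3) = mex{0} = 1
g(4) = mex{1} = 0
g(5) = mex{0,1} = 2
g(6) = mex{0} = 1
So g(6) = 1.
For pile C, compute g(0), g(1), … with moves {3, 4}:
g(0) = mex{} = 0
g(1) = mex{} = 0
g(2) = mex{} = 0
g(3) = mex{0} = 1
g(4) = mex{0} = 1
g(5) = mex{0} = 1
g(6) = mex{0,1} = 2
g(7) = mex{1} = 0
g(8) = mex{1} = 0
g(9) = mex{1,2} = 0
g(10) = mex{0,2} = 1
So g(10) = 1.
By the Sprague-Grundy theorem, the Grundy value of a sum of independent games is the XOR of the component values.
Combined value = 7 ⊕ 1 ⊕ 1 = 7.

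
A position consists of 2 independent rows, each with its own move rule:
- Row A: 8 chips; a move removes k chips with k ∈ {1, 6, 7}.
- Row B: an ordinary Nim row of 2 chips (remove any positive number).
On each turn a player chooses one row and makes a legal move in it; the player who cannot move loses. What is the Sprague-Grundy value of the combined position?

0

Build the Grundy sequence for row A with g(k) = mex{g(k−s) : s ∈ {1, 6, 7}, s ≤ k}:
g(0) = mex{} = 0
g(1) = mex{0} = 1
g(2) = mex{1} = 0
g(3) = mex{0} = 1
g(4) = mex{1} = 0
g(5) = mex{0} = 1
g(6) = mex{0,1} = 2
g(7) = mex{0,1,2} = 3
g(8) = mex{0,1,3} = 2
So g(8) = 2.
Row B is a plain Nim row of size 2, so its Grundy value is 2.
By the Sprague-Grundy theorem, the Grundy value of a sum of independent games is the XOR of the component values.
Combined value = 2 ⊕ 2 = 0.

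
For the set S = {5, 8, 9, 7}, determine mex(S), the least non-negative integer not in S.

0 is not in the set, so the mex is 0.

0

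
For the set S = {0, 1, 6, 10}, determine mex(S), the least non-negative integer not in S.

2

The values 0, 1 are all present; 2 is the first non-negative integer missing from the set.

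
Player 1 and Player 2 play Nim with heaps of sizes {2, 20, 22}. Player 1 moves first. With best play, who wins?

Nim-sum: 2 ⊕ 20 ⊕ 22 = 0.
The nim-sum is 0, so this is a P-position: the player to move is in a losing position under optimal play; Player 1 is about to move from it and so loses — Player 2 wins.

Player 2 wins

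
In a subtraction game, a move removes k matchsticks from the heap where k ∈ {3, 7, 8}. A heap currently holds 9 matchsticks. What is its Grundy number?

1

Compute g(0), g(1), … for moves {3, 7, 8}:
g(0) = mex{} = 0
g(1) = mex{} = 0
g(2) = mex{} = 0
g(3) = mex{0} = 1
g(4) = mex{0} = 1
g(5) = mex{0} = 1
g(6) = mex{1} = 0
g(7) = mex{0,1} = 2
g(8) = mex{0,1} = 2
g(9) = mex{0} = 1
So g(9) = 1.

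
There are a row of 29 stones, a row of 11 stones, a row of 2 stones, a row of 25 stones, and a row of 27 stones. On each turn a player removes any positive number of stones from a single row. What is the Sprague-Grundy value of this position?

Compute the nim-sum pairwise:
29 XOR 11 = 22
22 XOR 2 = 20
20 XOR 25 = 13
13 XOR 27 = 22

22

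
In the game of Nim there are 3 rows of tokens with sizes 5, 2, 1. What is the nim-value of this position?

6

Bitwise XOR of the heap sizes:
  101  (5)
  010  (2)
  001  (1)
  ---
  110  (6)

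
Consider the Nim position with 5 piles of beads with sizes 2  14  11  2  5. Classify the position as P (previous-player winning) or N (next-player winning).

P-position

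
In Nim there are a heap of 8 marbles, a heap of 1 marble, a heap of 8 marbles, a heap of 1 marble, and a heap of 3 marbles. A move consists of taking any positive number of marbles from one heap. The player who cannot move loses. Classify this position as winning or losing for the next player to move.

Nim-sum: 8 ⊕ 1 ⊕ 8 ⊕ 1 ⊕ 3 = 3.
The nim-sum is 3 ≠ 0, so this is an N-position: the player to move can win.

Winning position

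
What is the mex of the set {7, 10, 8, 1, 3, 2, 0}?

The values 0, 1, 2, 3 are all present; 4 is the first non-negative integer missing from the set.

4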